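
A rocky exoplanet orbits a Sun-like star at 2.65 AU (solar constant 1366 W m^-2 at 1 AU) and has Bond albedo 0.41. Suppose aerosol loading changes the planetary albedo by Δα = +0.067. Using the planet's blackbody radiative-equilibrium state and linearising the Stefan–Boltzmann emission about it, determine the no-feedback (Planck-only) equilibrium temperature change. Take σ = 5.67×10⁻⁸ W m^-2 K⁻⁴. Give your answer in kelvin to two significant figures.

-4.3 K

By the inverse-square law, S = 1366/2.65² = 194.5 W m^-2.
Unperturbed T_e = [194.5·(1−0.41)/(4σ)]^¼ = 150.0 K.
The change in absorbed flux is Δ[S(1−α)/4] = −SΔα/4 = -3.258 W m^-2.
Linearising σT⁴ gives d(σT⁴)/dT = 4σT_e³ = 0.7652 W m^-2 per K.
So ΔT₀ = -3.258/0.7652 = -4.26 K.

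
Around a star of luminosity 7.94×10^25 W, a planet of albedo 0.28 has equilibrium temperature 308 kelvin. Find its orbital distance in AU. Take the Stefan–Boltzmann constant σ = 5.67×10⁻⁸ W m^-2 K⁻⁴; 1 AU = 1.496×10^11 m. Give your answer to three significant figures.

The flux needed for this T is 4σT⁴/(1−0.28) = 2835 W m^-2.
S = L/(4πd²) → d = √(L/4πS) = √(7.94×10^25/(4π·2835)) = 4.721×10^10 m = 0.3156 AU.

0.316 AU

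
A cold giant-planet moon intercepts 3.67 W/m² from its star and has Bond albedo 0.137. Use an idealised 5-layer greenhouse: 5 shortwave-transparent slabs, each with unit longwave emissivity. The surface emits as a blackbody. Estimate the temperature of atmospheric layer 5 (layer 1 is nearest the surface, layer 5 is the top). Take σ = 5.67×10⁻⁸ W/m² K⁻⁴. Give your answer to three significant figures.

61.1 K

Top-of-atmosphere balance: σT_e⁴ = S(1−α)/4 = 0.7918 W/m² → T_e = 61.13 K.
In the N-layer model, layer k (counted from the surface) has T_k = (N+1−k)^(1/4)·T_e.
With k = 5: T_5 = (5+1−5)^¼·61.13 K = 61.13 K.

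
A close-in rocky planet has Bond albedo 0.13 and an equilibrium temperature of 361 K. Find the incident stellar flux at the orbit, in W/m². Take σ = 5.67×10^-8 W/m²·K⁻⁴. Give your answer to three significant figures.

From S(1−α)/4 = σT⁴: S = 4σT⁴/(1−α).
The emitted flux is σT⁴ = 963.0 W/m².
So S = 4×963.0/(1−0.13) = 4427 W/m².

4430 W/m²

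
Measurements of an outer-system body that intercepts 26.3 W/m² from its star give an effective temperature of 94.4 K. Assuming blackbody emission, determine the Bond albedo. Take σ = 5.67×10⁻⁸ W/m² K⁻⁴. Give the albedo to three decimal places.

Energy balance: S(1−α)/4 = σT⁴, so 1−α = 4σT⁴/S.
4σT⁴ = 4·5.67×10⁻⁸·(94.4)⁴ = 18.01 W/m².
1−α = 18.01/26.30 = 0.6848, so α = 0.3152.

0.315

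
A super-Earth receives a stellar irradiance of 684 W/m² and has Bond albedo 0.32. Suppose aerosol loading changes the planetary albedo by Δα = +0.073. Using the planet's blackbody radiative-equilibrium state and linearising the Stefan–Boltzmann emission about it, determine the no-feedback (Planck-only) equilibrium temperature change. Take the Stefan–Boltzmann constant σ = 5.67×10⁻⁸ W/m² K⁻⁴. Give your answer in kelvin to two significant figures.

Unperturbed T_e = [684.0·(1−0.32)/(4σ)]^¼ = 212.8 K.
The change in absorbed flux is Δ[S(1−α)/4] = −SΔα/4 = -12.48 W/m².
The Planck feedback parameter is 4σT_e³ = 2.186 W/m²/K.
So ΔT₀ = -12.48/2.186 = -5.71 K.

-5.7 K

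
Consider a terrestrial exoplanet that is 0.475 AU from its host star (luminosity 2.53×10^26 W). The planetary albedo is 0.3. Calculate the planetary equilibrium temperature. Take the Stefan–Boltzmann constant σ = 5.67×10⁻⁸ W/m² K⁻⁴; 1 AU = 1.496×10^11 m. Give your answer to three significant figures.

Orbital distance: d = 0.475 AU = 7.106×10^10 m.
Flux at the orbit: S = L/(4πd²) = 2.53×10^26/(4π·(7.11×10^10)²) = 3987 W/m².
Absorbed flux (global mean): S(1−α)/4 = 3987·0.7/4 = 697.7 W/m².
In equilibrium σT⁴ equals this, so T = 333.1 K.

333 K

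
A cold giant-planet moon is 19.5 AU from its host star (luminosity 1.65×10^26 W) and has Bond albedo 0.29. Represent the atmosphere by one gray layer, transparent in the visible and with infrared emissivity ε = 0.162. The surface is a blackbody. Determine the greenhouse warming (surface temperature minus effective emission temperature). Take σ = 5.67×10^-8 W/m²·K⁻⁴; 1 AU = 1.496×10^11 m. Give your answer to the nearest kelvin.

Orbital distance: d = 19.5 AU = 2.917×10^12 m.
Spreading L over a sphere of radius d: S = 1.65×10^26/(4π·2.92×10^12²) = 1.543 W/m².
The planet radiates to space at T_e = [S(1−α)/(4σ)]^(1/4) = 46.88 K.
The surface balance (absorbed SW + ε·downward IR = σT_s⁴) with T_a⁴ = T_s⁴/2 reduces to T_s = T_e·[2/(2−ε)]^¼ = 47.88 K.
The atmosphere warms the surface by 1.001 K.

1 kelvin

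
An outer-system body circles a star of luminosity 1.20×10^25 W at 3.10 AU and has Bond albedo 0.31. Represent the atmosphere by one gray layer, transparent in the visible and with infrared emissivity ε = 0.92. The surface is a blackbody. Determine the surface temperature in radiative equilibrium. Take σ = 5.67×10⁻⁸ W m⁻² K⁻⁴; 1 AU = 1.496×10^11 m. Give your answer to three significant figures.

70.7 K

d = 3.10 × 1.496×10^11 m = 4.638×10^11 m.
Spreading L over a sphere of radius d: S = 1.20×10^25/(4π·4.64×10^11²) = 4.440 W m⁻².
At the top of the atmosphere, σT_e⁴ = S(1−α)/4 = 0.7659 W m⁻², giving T_e = 60.62 K.
For a single slab of emissivity ε, T_s⁴ = 2T_e⁴/(2−ε); thus T_s = 60.62·(1.852)^(1/4) = 70.72 K.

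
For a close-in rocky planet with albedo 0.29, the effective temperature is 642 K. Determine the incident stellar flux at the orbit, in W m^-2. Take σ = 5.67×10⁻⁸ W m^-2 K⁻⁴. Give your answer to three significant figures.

54300 W m^-2

From S(1−α)/4 = σT⁴: S = 4σT⁴/(1−α).
The emitted flux is σT⁴ = 9632 W m^-2.
S = 4·9632/0.71 = 54270 W m^-2.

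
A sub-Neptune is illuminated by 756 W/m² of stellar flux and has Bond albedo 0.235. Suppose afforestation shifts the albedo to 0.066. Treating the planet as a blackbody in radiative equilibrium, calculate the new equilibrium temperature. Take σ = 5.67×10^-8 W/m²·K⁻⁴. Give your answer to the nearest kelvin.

236 kelvin

With the new albedo, S(1−α₂)/4 = 176.5 W/m², so T₂ = 236.2 K.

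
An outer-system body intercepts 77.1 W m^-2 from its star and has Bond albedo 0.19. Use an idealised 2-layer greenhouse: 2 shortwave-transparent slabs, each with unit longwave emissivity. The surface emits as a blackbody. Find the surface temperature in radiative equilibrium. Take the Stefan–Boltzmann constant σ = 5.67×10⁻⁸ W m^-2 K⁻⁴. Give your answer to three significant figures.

OLR = S(1−α)/4 = 15.61 W m^-2; the top layer radiates at T_e = 128.8 K.
For an N-layer opaque stack, T_s⁴ = (N+1)T_e⁴, hence T_s = (3)^(1/4)×128.8 K = 169.5 K.

170 K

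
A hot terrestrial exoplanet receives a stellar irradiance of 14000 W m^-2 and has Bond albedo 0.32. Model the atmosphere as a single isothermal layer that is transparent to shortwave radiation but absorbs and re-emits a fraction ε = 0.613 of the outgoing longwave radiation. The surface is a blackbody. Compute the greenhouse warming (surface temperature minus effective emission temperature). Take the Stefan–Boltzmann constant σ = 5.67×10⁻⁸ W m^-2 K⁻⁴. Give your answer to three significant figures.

At the top of the atmosphere, σT_e⁴ = S(1−α)/4 = 2380 W m^-2, giving T_e = 452.6 K.
For a single slab of emissivity ε, T_s⁴ = 2T_e⁴/(2−ε); thus T_s = 452.6·(1.442)^(1/4) = 496.0 K.
The atmosphere warms the surface by 43.37 K.

43.4 K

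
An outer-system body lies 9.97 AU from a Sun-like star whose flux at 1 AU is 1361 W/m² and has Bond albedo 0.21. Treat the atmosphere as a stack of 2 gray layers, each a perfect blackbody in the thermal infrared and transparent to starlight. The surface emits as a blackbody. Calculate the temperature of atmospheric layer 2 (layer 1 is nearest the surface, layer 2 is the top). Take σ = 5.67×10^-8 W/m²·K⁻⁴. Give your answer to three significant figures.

Irradiance scales as 1/d², so S = 1361 W/m² × (1/9.97)² = 13.69 W/m².
The effective emission temperature is T_e = [S(1−α)/(4σ)]^¼ = 83.10 K.
The net upward flux σT_e⁴ is constant between every pair of levels, so T_k⁴ = (N+1−k)T_e⁴.
T_2 = (1)^(1/4)·83.10 = 83.10 K.

83.1 K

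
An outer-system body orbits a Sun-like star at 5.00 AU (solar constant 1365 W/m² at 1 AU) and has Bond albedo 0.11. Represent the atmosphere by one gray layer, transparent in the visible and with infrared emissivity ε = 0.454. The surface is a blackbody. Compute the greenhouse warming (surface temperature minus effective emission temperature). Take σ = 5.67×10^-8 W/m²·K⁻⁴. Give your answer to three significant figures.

8.04 K

Irradiance scales as 1/d², so S = 1365 W/m² × (1/5.00)² = 54.60 W/m².
The planet radiates to space at T_e = [S(1−α)/(4σ)]^(1/4) = 121.0 K.
The surface balance (absorbed SW + ε·downward IR = σT_s⁴) with T_a⁴ = T_s⁴/2 reduces to T_s = T_e·[2/(2−ε)]^¼ = 129.0 K.
T_s − T_e = 129.0 − 121.0 = 8.044 K.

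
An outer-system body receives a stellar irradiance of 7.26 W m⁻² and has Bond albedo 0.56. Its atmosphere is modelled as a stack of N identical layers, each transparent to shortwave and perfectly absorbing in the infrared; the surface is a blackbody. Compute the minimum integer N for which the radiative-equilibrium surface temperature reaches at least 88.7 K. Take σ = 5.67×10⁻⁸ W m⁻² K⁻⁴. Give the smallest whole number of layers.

The effective emission temperature is T_e = [S(1−α)/(4σ)]^¼ = 61.26 K.
Since T_s⁴ = (N+1)T_e⁴, we need N ≥ (T_s/T_e)⁴ − 1 = 3.395.
Rounding up, N = 4.

4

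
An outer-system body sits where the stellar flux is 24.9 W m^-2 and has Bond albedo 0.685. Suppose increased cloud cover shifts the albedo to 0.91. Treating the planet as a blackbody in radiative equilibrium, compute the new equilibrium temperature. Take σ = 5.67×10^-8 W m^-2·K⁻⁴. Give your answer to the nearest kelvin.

56 K

T₂ = [S(1−α₂)/(4σ)]^(1/4) = [24.90·0.09/(4σ)]^(1/4) = 56.07 K.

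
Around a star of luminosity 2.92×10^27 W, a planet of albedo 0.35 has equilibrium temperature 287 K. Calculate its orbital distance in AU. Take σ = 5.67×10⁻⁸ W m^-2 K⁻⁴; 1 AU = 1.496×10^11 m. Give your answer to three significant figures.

Required flux: S = 4σT⁴/(1−α) = 2367 W m^-2.
From L = 4πd²S, d = √(2.92×10^27/(4π·2367)) = 3.133×10^11 m = 2.094 AU.

2.09 AU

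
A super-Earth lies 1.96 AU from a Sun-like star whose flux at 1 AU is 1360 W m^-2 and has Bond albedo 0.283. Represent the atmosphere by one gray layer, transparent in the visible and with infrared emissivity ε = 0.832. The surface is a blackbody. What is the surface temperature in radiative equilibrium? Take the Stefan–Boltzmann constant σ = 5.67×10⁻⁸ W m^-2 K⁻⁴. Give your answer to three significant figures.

209 K

By the inverse-square law, S = 1360/1.96² = 354.0 W m^-2.
The planet radiates to space at T_e = [S(1−α)/(4σ)]^(1/4) = 182.9 K.
Surface balance with a leaky layer gives σT_s⁴ = σT_e⁴·2/(2−ε), so T_s = T_e·[2/(2−0.832)]^(1/4) = 209.2 K.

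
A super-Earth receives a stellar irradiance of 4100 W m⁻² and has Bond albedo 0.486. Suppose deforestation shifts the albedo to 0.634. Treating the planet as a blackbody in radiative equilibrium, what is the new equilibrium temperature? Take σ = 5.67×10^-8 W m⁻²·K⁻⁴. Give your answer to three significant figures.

T₂ = [S(1−α₂)/(4σ)]^(1/4) = [4100·0.366/(4σ)]^(1/4) = 285.2 K.

285 kelvin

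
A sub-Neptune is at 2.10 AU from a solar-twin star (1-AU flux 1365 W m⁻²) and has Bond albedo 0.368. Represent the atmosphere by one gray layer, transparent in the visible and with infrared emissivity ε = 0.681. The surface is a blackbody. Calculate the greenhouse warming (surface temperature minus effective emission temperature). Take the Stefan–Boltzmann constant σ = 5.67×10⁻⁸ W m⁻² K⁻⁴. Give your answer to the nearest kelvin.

19 kelvin

Irradiance scales as 1/d², so S = 1365 W m⁻² × (1/2.10)² = 309.5 W m⁻².
The planet radiates to space at T_e = [S(1−α)/(4σ)]^(1/4) = 171.4 K.
The surface balance (absorbed SW + ε·downward IR = σT_s⁴) with T_a⁴ = T_s⁴/2 reduces to T_s = T_e·[2/(2−ε)]^¼ = 190.2 K.
T_s − T_e = 190.2 − 171.4 = 18.80 K.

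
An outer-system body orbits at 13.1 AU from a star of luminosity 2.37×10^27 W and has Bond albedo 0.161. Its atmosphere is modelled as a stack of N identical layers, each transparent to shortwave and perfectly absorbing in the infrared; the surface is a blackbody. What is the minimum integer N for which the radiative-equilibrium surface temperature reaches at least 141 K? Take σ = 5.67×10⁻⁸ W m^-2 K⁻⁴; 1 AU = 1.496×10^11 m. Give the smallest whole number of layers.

d = 13.1 × 1.496×10^11 m = 1.960×10^12 m.
S = L/(4πd²) = 49.11 W m^-2.
The effective emission temperature is T_e = [S(1−α)/(4σ)]^¼ = 116.1 K.
Need (N+1)T_e⁴ ≥ T_s⁴, i.e. N+1 ≥ (141/116.1)⁴ = 2.176.
Rounding up, N = 2.

2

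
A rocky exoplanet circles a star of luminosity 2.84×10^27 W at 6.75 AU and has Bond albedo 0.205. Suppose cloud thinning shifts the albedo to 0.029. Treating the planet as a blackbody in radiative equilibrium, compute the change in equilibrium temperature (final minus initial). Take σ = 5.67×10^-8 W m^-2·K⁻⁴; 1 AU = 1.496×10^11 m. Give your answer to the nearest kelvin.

9 K

Orbital distance: d = 6.75 AU = 1.010×10^12 m.
S = L/(4πd²) = 221.6 W m^-2.
Before: T₁ = [221.6·0.795/(4σ)]^(1/4) = 167.0 K.
After:  T₂ = [221.6·0.971/(4σ)]^(1/4) = 175.5 K.
ΔT = T₂ − T₁ = 8.559 K.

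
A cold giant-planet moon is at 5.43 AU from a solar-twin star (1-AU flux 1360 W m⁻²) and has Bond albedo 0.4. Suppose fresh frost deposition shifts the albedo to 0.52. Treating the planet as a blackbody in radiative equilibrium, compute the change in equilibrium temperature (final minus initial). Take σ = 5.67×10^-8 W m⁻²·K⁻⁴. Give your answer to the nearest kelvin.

Flux at the orbit: S = 1360/(5.43)² = 46.13 W m⁻².
Initial: T₁ = [S(1−0.4)/(4σ)]^(1/4) = 105.1 K.
Final:   T₂ = [S(1−0.52)/(4σ)]^(1/4) = 99.40 K.
ΔT = T₂ − T₁ = -5.703 K.

-6 kelvin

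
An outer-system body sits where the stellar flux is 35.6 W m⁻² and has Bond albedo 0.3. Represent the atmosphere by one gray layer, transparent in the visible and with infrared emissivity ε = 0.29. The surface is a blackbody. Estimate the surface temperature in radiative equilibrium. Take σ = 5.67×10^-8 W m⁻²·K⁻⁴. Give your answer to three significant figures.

At the top of the atmosphere, σT_e⁴ = S(1−α)/4 = 6.230 W m⁻², giving T_e = 102.4 K.
The surface balance (absorbed SW + ε·downward IR = σT_s⁴) with T_a⁴ = T_s⁴/2 reduces to T_s = T_e·[2/(2−ε)]^¼ = 106.5 K.

106 K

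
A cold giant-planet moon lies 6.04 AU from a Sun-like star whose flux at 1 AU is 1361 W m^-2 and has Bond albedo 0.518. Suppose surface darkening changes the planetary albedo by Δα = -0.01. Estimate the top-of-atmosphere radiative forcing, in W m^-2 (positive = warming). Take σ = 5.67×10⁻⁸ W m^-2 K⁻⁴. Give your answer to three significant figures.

By the inverse-square law, S = 1361/6.04² = 37.31 W m^-2.
TOA radiative forcing: ΔF = −S·Δα/4 = −37.31·(-0.01)/4 = 0.09327 W m^-2.

0.0933 W m^-2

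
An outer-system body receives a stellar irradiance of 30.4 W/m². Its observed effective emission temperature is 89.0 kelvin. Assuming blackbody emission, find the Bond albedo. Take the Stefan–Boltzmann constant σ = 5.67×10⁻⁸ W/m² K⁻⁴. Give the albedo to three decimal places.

0.532

From σT⁴ = S(1−α)/4 we invert for α: 1−α = 4σT⁴/S.
4σT⁴ = 4·5.67×10⁻⁸·(89.0)⁴ = 14.23 W/m².
1−α = 14.23/30.40 = 0.4681, so α = 0.5319.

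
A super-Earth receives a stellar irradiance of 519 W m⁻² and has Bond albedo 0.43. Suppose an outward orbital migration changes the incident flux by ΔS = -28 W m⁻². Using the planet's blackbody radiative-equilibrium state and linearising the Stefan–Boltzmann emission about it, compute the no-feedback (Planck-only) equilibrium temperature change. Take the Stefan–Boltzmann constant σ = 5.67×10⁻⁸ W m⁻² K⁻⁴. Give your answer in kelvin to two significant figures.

The baseline emission temperature is T_e = 190.0 K.
Only a fraction (1−α) is absorbed and it's spread over 4πR², so ΔF = (1−α)ΔS/4 = -3.990 W m⁻².
Planck response: λ_P = 4σT_e³ = 4·5.67×10⁻⁸·(190.0)³ = 1.557 W m⁻²/K.
ΔT₀ = ΔF/λ_P = -3.990/1.557 = -2.56 K.

-2.6 kelvin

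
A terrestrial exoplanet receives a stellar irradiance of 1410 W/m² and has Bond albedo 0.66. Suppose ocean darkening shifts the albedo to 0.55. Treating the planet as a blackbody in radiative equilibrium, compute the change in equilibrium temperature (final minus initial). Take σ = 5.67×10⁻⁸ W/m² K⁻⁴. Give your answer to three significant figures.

15.6 kelvin

With α = 0.66, T₁ = 214.4 K.
After:  T₂ = [1410·0.45/(4σ)]^(1/4) = 230.0 K.
Change: 230.0 − 214.4 = 15.56 K.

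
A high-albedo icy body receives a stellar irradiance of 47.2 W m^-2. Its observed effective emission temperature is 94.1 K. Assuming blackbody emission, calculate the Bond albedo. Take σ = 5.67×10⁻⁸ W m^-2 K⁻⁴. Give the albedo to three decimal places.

0.623

Rearranging the radiative balance, α = 1 − 4σT⁴/S.
4σT⁴ = 4·5.67×10⁻⁸·(94.1)⁴ = 17.78 W m^-2.
1−α = 17.78/47.20 = 0.3768, so α = 0.6232.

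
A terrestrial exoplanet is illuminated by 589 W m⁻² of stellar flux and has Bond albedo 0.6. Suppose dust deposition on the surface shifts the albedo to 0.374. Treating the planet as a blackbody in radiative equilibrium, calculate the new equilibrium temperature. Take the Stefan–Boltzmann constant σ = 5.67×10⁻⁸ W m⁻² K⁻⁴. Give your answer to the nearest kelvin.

With the new albedo, S(1−α₂)/4 = 92.18 W m⁻², so T₂ = 200.8 K.

201 K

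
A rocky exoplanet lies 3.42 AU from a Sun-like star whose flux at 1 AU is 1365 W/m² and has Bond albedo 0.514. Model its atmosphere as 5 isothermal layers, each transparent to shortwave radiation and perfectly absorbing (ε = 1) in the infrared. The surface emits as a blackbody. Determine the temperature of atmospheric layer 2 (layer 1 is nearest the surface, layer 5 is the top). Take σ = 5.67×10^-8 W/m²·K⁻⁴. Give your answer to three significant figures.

Irradiance scales as 1/d², so S = 1365 W/m² × (1/3.42)² = 116.7 W/m².
OLR = S(1−α)/4 = 14.18 W/m²; the top layer radiates at T_e = 125.8 K.
The net upward flux σT_e⁴ is constant between every pair of levels, so T_k⁴ = (N+1−k)T_e⁴.
T_2 = (4)^(1/4)·125.8 = 177.8 K.

178 K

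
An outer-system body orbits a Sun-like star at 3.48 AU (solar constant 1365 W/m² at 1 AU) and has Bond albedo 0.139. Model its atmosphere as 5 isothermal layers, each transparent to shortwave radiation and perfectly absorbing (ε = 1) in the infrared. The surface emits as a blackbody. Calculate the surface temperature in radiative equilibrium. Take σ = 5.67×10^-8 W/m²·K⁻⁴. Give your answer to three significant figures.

225 kelvin

By the inverse-square law, S = 1365/3.48² = 112.7 W/m².
Top-of-atmosphere balance: σT_e⁴ = S(1−α)/4 = 24.26 W/m² → T_e = 143.8 K.
Layer-by-layer balance gives σT_s⁴ = (N+1)σT_e⁴, so T_s = 6^¼·143.8 = 225.1 K.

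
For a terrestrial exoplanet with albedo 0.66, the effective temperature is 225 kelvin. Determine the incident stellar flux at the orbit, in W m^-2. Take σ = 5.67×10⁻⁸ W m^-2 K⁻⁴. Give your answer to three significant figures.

1710 W m^-2

From S(1−α)/4 = σT⁴: S = 4σT⁴/(1−α).
The emitted flux is σT⁴ = 145.3 W m^-2.
S = 4·145.3/0.34 = 1710 W m^-2.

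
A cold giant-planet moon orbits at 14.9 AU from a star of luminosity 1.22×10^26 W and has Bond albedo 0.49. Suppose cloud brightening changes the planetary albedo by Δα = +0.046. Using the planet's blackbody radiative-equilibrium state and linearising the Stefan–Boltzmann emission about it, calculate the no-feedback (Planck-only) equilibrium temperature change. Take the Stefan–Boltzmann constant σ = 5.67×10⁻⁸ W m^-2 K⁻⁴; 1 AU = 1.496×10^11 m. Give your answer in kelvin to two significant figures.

d = 14.9 × 1.496×10^11 m = 2.229×10^12 m.
Flux at the orbit: S = L/(4πd²) = 1.22×10^26/(4π·(2.23×10^12)²) = 1.954 W m^-2.
The baseline emission temperature is T_e = 45.78 K.
The change in absorbed flux is Δ[S(1−α)/4] = −SΔα/4 = -0.02247 W m^-2.
Linearising σT⁴ gives d(σT⁴)/dT = 4σT_e³ = 0.02177 W m^-2 per K.
Hence the no-feedback warming is ΔF/(4σT_e³) = -1.03 K.

-1.0 K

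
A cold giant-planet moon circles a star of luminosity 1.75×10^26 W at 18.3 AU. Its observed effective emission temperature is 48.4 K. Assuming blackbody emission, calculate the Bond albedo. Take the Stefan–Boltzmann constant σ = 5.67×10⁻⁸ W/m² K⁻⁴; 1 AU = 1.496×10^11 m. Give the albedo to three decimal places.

0.330

Orbital distance: d = 18.3 AU = 2.738×10^12 m.
Flux at the orbit: S = L/(4πd²) = 1.75×10^26/(4π·(2.74×10^12)²) = 1.858 W/m².
Energy balance: S(1−α)/4 = σT⁴, so 1−α = 4σT⁴/S.
4σT⁴ = 4·5.67×10⁻⁸·(48.4)⁴ = 1.245 W/m².
1−α = 1.245/1.858 = 0.6698, so α = 0.3302.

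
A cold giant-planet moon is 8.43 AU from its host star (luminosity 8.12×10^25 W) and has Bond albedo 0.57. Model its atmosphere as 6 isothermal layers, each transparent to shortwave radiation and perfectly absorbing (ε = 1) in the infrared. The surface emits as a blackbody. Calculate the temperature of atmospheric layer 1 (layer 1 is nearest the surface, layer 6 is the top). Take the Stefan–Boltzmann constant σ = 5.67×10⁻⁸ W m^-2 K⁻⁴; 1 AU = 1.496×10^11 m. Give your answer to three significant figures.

d = 8.43 × 1.496×10^11 m = 1.261×10^12 m.
Flux at the orbit: S = L/(4πd²) = 8.12×10^25/(4π·(1.26×10^12)²) = 4.063 W m^-2.
The effective emission temperature is T_e = [S(1−α)/(4σ)]^¼ = 52.68 K.
Each opaque layer satisfies 2T_j⁴ = T_{j−1}⁴ + T_{j+1}⁴, giving T_k⁴ = (N+1−k)T_e⁴.
T_1 = (6)^(1/4)·52.68 = 82.45 K.

82.5 K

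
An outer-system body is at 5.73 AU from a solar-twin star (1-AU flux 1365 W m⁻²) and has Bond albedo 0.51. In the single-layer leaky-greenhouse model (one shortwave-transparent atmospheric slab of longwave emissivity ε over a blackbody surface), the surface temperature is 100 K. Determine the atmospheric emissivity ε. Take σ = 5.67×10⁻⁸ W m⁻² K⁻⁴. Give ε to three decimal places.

0.204

Irradiance scales as 1/d², so S = 1365 W m⁻² × (1/5.73)² = 41.57 W m⁻².
TOA balance gives T_e = 97.35 K.
T_s⁴ = T_e⁴·2/(2−ε) → ε = 2 − 2(T_e/T_s)⁴ = 2 − 2·(97.35/100)⁴ = 0.2036.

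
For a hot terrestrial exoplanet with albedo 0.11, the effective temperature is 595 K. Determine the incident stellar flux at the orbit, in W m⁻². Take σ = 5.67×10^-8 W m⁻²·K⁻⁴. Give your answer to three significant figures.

Invert the energy balance for S: S = 4σT⁴/(1−α).
The emitted flux is σT⁴ = 7106 W m⁻².
S = 4·7106/0.89 = 31940 W m⁻².

31900 W m⁻²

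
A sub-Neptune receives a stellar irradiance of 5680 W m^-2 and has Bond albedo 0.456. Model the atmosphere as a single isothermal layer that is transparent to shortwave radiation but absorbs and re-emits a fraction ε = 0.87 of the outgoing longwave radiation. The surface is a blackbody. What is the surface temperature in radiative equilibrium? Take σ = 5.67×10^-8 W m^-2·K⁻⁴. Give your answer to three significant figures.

394 kelvin

At the top of the atmosphere, σT_e⁴ = S(1−α)/4 = 772.5 W m^-2, giving T_e = 341.6 K.
The surface balance (absorbed SW + ε·downward IR = σT_s⁴) with T_a⁴ = T_s⁴/2 reduces to T_s = T_e·[2/(2−ε)]^¼ = 394.1 K.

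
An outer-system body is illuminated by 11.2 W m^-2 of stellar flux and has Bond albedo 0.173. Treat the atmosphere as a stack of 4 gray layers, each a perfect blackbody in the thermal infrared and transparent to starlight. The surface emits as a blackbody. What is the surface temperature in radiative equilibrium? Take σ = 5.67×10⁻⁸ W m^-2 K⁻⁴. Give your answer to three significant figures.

120 K

The effective emission temperature is T_e = [S(1−α)/(4σ)]^¼ = 79.94 K.
With N = 4 opaque layers, T_s = (N+1)^(1/4)·T_e = 5^(1/4)·79.94 = 119.5 K.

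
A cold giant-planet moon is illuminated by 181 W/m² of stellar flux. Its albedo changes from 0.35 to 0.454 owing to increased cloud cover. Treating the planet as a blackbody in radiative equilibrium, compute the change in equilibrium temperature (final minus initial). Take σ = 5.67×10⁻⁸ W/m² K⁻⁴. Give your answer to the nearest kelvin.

-6 K

With α = 0.35, T₁ = 150.9 K.
After:  T₂ = [181.0·0.546/(4σ)]^(1/4) = 144.5 K.
ΔT = T₂ − T₁ = -6.437 K.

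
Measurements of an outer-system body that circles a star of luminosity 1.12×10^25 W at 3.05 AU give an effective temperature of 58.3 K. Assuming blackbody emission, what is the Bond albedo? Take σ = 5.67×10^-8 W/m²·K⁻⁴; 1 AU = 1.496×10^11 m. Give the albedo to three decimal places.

0.388

d = 3.05 × 1.496×10^11 m = 4.563×10^11 m.
S = L/(4πd²) = 4.281 W/m².
Energy balance: S(1−α)/4 = σT⁴, so 1−α = 4σT⁴/S.
4σT⁴ = 4·5.67×10⁻⁸·(58.3)⁴ = 2.620 W/m².
1−α = 2.620/4.281 = 0.6120, so α = 0.3880.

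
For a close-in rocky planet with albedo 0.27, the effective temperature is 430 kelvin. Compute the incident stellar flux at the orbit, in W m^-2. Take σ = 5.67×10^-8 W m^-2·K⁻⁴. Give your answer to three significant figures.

From S(1−α)/4 = σT⁴: S = 4σT⁴/(1−α).
The emitted flux is σT⁴ = 1938 W m^-2.
S = 4·1938/0.73 = 10620 W m^-2.

10600 W m^-2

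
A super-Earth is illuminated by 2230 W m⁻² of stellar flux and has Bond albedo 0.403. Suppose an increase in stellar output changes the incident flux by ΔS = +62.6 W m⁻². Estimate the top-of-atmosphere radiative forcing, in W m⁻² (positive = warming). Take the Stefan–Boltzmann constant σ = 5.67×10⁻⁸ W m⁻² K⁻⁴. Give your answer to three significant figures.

TOA radiative forcing: ΔF = (1−α)ΔS/4 = 0.597·(+62.6)/4 = 9.343 W m⁻².

9.34 W m⁻²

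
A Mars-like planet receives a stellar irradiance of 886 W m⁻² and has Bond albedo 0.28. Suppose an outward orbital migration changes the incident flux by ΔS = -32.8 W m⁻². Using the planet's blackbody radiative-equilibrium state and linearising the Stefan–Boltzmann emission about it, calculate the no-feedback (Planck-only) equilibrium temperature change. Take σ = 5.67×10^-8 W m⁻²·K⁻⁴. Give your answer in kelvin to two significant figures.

-2.1 K

Unperturbed T_e = [886.0·(1−0.28)/(4σ)]^¼ = 230.3 K.
TOA radiative forcing: ΔF = (1−α)ΔS/4 = 0.72·(-32.8)/4 = -5.904 W m⁻².
Linearising σT⁴ gives d(σT⁴)/dT = 4σT_e³ = 2.770 W m⁻² per K.
So ΔT₀ = -5.904/2.770 = -2.13 K.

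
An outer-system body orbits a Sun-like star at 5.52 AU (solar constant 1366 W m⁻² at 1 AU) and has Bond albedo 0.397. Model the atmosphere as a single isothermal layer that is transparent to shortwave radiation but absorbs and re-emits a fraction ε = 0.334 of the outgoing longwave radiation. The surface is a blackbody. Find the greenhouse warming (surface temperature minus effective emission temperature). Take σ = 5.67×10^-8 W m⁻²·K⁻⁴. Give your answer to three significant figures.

By the inverse-square law, S = 1366/5.52² = 44.83 W m⁻².
Effective emission temperature (TOA balance): σT_e⁴ = S(1−α)/4 = 6.758 W m⁻² → T_e = 104.5 K.
Surface balance with a leaky layer gives σT_s⁴ = σT_e⁴·2/(2−ε), so T_s = T_e·[2/(2−0.334)]^(1/4) = 109.4 K.
T_s − T_e = 109.4 − 104.5 = 4.884 K.

4.88 kelvin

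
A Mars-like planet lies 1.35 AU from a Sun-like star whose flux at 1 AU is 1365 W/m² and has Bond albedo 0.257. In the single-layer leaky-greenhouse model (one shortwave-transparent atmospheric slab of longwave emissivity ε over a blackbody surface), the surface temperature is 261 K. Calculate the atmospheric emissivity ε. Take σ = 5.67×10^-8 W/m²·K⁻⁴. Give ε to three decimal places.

By the inverse-square law, S = 1365/1.35² = 749.0 W/m².
First, T_e = [749.0·(1−0.257)/(4σ)]^(1/4) = 222.6 K.
Since (2−ε)/2 = (T_e/T_s)⁴ = 0.5287, ε = 0.9425.

0.943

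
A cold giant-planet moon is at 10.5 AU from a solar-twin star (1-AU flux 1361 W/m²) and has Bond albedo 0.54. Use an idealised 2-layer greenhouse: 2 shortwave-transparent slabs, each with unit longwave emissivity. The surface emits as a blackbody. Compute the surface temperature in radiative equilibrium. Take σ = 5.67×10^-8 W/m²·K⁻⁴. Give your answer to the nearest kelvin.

93 K

By the inverse-square law, S = 1361/10.5² = 12.34 W/m².
The effective emission temperature is T_e = [S(1−α)/(4σ)]^¼ = 70.74 K.
Layer-by-layer balance gives σT_s⁴ = (N+1)σT_e⁴, so T_s = 3^¼·70.74 = 93.10 K.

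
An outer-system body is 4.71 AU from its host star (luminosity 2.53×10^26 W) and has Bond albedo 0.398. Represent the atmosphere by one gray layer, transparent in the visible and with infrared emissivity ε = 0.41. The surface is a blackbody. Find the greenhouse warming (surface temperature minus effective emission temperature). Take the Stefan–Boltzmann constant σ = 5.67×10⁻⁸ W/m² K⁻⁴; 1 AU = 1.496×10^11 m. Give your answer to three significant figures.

d = 4.71 × 1.496×10^11 m = 7.046×10^11 m.
S = L/(4πd²) = 40.55 W/m².
Effective emission temperature (TOA balance): σT_e⁴ = S(1−α)/4 = 6.103 W/m² → T_e = 101.9 K.
The surface balance (absorbed SW + ε·downward IR = σT_s⁴) with T_a⁴ = T_s⁴/2 reduces to T_s = T_e·[2/(2−ε)]^¼ = 107.9 K.
Greenhouse warming: T_s − T_e = 6.013 K.

6.01 K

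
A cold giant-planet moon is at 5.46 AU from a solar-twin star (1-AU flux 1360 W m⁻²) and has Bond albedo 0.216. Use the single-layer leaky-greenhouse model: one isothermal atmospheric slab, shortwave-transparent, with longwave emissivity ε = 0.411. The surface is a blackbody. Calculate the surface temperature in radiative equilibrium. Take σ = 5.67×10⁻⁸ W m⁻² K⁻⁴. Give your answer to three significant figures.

Irradiance scales as 1/d², so S = 1360 W m⁻² × (1/5.46)² = 45.62 W m⁻².
At the top of the atmosphere, σT_e⁴ = S(1−α)/4 = 8.941 W m⁻², giving T_e = 112.1 K.
For a single slab of emissivity ε, T_s⁴ = 2T_e⁴/(2−ε); thus T_s = 112.1·(1.259)^(1/4) = 118.7 K.

119 K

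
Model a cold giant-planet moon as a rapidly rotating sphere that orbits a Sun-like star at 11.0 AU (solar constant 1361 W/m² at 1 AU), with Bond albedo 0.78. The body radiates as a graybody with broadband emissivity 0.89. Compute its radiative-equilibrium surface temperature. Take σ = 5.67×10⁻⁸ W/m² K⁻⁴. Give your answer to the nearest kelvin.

59 K

Irradiance scales as 1/d², so S = 1361 W/m² × (1/11.0)² = 11.25 W/m².
Averaging over the sphere, the absorbed flux is S(1−α)/4 = 0.6186 W/m².
Radiative balance εσT⁴ = 0.6186 gives T = [0.6186/(0.89·σ)]^(1/4) = 59.17 K.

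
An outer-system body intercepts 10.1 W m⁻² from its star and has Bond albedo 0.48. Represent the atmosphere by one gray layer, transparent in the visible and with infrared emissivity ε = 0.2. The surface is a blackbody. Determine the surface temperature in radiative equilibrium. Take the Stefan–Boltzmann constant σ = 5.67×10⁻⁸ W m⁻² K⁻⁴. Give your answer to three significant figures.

71.2 kelvin

The planet radiates to space at T_e = [S(1−α)/(4σ)]^(1/4) = 69.37 K.
The surface balance (absorbed SW + ε·downward IR = σT_s⁴) with T_a⁴ = T_s⁴/2 reduces to T_s = T_e·[2/(2−ε)]^¼ = 71.22 K.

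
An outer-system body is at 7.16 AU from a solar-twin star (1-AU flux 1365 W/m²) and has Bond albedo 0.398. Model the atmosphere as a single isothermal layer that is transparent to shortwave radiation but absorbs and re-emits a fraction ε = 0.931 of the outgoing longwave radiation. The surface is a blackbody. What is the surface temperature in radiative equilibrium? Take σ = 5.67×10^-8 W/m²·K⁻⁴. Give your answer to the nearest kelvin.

107 K

Irradiance scales as 1/d², so S = 1365 W/m² × (1/7.16)² = 26.63 W/m².
Effective emission temperature (TOA balance): σT_e⁴ = S(1−α)/4 = 4.007 W/m² → T_e = 91.69 K.
Surface balance with a leaky layer gives σT_s⁴ = σT_e⁴·2/(2−ε), so T_s = T_e·[2/(2−0.931)]^(1/4) = 107.2 K.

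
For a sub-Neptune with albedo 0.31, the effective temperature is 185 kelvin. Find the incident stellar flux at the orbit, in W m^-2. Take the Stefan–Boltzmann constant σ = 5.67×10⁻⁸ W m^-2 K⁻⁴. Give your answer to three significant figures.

385 W m^-2

From S(1−α)/4 = σT⁴: S = 4σT⁴/(1−α).
σT⁴ = 5.67×10⁻⁸·(185)⁴ = 66.42 W m^-2.
S = 4·66.42/0.69 = 385.0 W m^-2.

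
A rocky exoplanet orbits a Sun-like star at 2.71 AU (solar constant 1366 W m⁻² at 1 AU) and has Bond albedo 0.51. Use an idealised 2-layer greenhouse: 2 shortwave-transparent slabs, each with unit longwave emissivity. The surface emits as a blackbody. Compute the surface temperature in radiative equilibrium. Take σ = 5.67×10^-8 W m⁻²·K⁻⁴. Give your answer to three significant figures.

By the inverse-square law, S = 1366/2.71² = 186.0 W m⁻².
OLR = S(1−α)/4 = 22.78 W m⁻²; the top layer radiates at T_e = 141.6 K.
For an N-layer opaque stack, T_s⁴ = (N+1)T_e⁴, hence T_s = (3)^(1/4)×141.6 K = 186.3 K.

186 kelvin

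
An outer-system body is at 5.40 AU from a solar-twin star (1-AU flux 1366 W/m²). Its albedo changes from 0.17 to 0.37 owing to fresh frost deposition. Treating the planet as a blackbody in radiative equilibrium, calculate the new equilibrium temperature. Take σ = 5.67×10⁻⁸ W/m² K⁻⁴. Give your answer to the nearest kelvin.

Irradiance scales as 1/d², so S = 1366 W/m² × (1/5.40)² = 46.84 W/m².
New equilibrium: T₂ = [(1−0.37)·46.84/(4σ)]^(1/4) = 106.8 K.

107 kelvin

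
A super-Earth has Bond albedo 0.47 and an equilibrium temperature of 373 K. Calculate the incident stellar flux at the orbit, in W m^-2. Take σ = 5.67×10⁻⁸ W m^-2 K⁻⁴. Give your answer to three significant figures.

8280 W m^-2

From S(1−α)/4 = σT⁴: S = 4σT⁴/(1−α).
The emitted flux is σT⁴ = 1098 W m^-2.
S = 4·1098/0.53 = 8283 W m^-2.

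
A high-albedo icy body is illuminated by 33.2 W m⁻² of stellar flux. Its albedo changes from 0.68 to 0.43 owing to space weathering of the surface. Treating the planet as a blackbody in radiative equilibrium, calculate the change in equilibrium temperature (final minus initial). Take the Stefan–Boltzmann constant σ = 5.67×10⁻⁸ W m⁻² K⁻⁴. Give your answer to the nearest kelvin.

Initial: T₁ = [S(1−0.68)/(4σ)]^(1/4) = 82.73 K.
After:  T₂ = [33.20·0.57/(4σ)]^(1/4) = 95.57 K.
Change: 95.57 − 82.73 = 12.84 K.

13 kelvin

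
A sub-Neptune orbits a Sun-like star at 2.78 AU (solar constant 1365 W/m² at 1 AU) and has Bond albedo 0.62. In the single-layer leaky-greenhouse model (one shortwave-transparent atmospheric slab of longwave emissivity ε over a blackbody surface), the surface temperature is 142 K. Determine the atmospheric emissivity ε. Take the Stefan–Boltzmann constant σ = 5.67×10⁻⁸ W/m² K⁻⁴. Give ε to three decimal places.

By the inverse-square law, S = 1365/2.78² = 176.6 W/m².
Effective temperature: T_e = [S(1−α)/(4σ)]^(1/4) = 131.2 K.
Since (2−ε)/2 = (T_e/T_s)⁴ = 0.7278, ε = 0.5443.

0.544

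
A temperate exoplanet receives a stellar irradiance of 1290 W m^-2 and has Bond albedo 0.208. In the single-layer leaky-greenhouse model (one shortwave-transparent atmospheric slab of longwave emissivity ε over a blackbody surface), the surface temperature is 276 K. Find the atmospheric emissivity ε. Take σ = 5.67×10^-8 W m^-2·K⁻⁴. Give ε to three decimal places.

TOA balance gives T_e = 259.1 K.
Inverting T_s⁴ = 2T_e⁴/(2−ε): (T_e/T_s)⁴ = 0.7763, so ε = 2(1 − 0.7763) = 0.4474.

0.447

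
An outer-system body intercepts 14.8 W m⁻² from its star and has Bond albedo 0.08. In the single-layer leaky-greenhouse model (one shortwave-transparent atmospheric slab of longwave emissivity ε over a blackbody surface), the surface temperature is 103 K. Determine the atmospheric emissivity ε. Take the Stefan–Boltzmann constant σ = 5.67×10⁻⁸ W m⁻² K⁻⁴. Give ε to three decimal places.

TOA balance gives T_e = 88.02 K.
Inverting T_s⁴ = 2T_e⁴/(2−ε): (T_e/T_s)⁴ = 0.5334, so ε = 2(1 − 0.5334) = 0.9332.

0.933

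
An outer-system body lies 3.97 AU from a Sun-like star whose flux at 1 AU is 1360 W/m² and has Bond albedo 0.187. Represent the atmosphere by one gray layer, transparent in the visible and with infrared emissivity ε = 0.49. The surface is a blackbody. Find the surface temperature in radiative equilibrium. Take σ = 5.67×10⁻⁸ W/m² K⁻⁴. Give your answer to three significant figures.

Flux at the orbit: S = 1360/(3.97)² = 86.29 W/m².
The planet radiates to space at T_e = [S(1−α)/(4σ)]^(1/4) = 132.6 K.
The surface balance (absorbed SW + ε·downward IR = σT_s⁴) with T_a⁴ = T_s⁴/2 reduces to T_s = T_e·[2/(2−ε)]^¼ = 142.3 K.

142 K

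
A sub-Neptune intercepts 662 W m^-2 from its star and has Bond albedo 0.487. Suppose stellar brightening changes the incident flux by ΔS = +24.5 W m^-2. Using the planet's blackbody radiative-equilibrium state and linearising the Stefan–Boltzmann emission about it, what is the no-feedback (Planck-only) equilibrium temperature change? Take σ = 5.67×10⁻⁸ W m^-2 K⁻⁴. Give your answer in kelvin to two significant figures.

Reference equilibrium: T_e = [S(1−α)/(4σ)]^(1/4) = 196.7 K.
ΔF = Δ[S(1−α)]/4 = (1−0.487)·+24.5/4 = 3.142 W m^-2.
Planck response: λ_P = 4σT_e³ = 4·5.67×10⁻⁸·(196.7)³ = 1.726 W m^-2/K.
Hence the no-feedback warming is ΔF/(4σT_e³) = 1.82 K.

1.8 K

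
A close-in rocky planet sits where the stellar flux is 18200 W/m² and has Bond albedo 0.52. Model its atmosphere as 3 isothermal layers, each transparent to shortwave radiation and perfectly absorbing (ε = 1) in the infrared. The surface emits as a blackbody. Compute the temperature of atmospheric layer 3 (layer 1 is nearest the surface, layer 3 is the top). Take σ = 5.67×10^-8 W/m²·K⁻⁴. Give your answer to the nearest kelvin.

443 K

OLR = S(1−α)/4 = 2184 W/m²; the top layer radiates at T_e = 443.0 K.
Each opaque layer satisfies 2T_j⁴ = T_{j−1}⁴ + T_{j+1}⁴, giving T_k⁴ = (N+1−k)T_e⁴.
T_3 = (1)^(1/4)·443.0 = 443.0 K.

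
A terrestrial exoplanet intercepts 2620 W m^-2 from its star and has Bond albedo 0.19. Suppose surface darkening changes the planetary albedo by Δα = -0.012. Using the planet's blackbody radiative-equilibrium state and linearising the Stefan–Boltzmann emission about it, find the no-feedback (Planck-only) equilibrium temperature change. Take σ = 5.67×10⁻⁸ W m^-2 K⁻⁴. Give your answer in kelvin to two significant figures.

The baseline emission temperature is T_e = 311.0 K.
TOA radiative forcing: ΔF = −S·Δα/4 = −2620·(-0.012)/4 = 7.860 W m^-2.
Planck response: λ_P = 4σT_e³ = 4·5.67×10⁻⁸·(311.0)³ = 6.823 W m^-2/K.
Hence the no-feedback warming is ΔF/(4σT_e³) = 1.15 K.

1.2 K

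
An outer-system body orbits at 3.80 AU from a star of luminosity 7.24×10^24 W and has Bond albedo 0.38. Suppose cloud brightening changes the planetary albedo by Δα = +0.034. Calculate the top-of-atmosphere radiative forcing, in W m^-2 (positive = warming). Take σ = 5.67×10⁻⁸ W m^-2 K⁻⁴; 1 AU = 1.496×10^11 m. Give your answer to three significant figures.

Orbital distance: d = 3.80 AU = 5.685×10^11 m.
Spreading L over a sphere of radius d: S = 7.24×10^24/(4π·5.68×10^11²) = 1.783 W m^-2.
TOA radiative forcing: ΔF = −S·Δα/4 = −1.783·(+0.034)/4 = -0.01515 W m^-2.

-0.0152 W m^-2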